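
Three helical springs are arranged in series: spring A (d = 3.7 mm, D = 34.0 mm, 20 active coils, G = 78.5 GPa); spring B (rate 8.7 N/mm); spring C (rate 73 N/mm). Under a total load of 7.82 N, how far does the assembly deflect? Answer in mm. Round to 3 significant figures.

k_A = Gd⁴/(8D³N_a) = (78.5×10³)(3.7⁴)/(8·34.0³·20) = 2.3395 N/mm
Series: 1/k_eq = 1/2.3395 + 1/8.7 + 1/73 = 0.55609; k_eq = 1.7983 N/mm
δ = F/k_eq = 7.82/1.7983 = 4.3486 mm

4.35 mm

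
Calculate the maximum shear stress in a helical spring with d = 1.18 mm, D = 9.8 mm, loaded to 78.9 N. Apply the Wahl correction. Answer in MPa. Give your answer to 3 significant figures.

Spring index C = D/d = 9.8/1.18 = 8.3051
K_W = (4C−1)/(4C−4) + 0.615/C = 32.220/29.220 + 0.0741 = 1.1767
τ₀ = 8FD/(πd³) = 8·78.9·9.8/(π·1.18³) = 6185.76/5.1617 = 1198.4 MPa
τ_max = K·τ₀ = 1.1767 × 1198.4 = 1410.2 MPa

1410 MPa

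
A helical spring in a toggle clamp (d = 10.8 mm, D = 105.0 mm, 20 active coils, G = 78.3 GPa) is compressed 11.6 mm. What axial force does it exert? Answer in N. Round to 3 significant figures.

66.7 N

k = Gd⁴/(8D³N_a) = (78.3×10³)(10.8⁴)/(8·105.0³·20) = 5.7513 N/mm
F = k·δ = 5.7513 × 11.6 = 66.716 N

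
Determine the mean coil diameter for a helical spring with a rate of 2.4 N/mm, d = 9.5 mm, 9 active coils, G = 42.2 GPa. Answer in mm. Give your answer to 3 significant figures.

126 mm

D = (Gd⁴/(8N_a·k))^(1/3) = (42.2×10³·9.5⁴/(8·9·2.4))^(1/3)
  = (1.98913e+06)^(1/3) = 125.7634 mm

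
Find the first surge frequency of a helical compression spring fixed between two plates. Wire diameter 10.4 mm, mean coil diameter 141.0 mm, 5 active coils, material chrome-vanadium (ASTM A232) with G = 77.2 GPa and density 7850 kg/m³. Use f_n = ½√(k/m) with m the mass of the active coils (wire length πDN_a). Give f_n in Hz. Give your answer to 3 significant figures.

k = Gd⁴/(8D³N_a) = (77.2×10³)(10.4⁴)/(8·141.0³·5) = 8.0544 N/mm = 8054.4 N/m
Wire length L = πDN_a = π·141.0·5 = 2214.8 mm
m = ρ·(πd²/4)·L = 7850 × 84.949×10⁻⁶ m² × 2.2148 m = 1.4769 kg
f_n = ½√(k/m) = 0.5·√(8054.4/1.4769) = 0.5·√(5453.4) = 36.924 Hz

36.9 Hz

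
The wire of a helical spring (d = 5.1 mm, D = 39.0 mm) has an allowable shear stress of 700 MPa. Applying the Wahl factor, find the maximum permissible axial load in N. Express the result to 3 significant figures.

784 N

C = D/d = 39.0/5.1 = 7.6471
K_W = (4C−1)/(4C−4) + 0.615/C = 29.588/26.588 + 0.0804 = 1.1933
τ_max = K·8FD/(πd³) → F_max = τ_allow·πd³/(8DK)
F_max = 700·π·5.1³/(8·39.0·1.1933) = 2.9171e+05/372.3 = 783.56 N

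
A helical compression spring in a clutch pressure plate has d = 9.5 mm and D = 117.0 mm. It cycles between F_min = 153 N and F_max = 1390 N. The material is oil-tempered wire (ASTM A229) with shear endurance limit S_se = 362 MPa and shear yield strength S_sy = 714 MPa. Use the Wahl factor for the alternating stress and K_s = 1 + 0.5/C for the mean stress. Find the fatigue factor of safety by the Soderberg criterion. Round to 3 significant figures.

C = D/d = 117.0/9.5 = 12.3158; K_W = (4C−1)/(4C−4)+0.615/C = 1.1162; K_s = 1+0.5/C = 1.0406
F_a = (F_max−F_min)/2 = 618.5 N; F_m = (F_max+F_min)/2 = 771.5 N
τ_a = K_W·8F_aD/(πd³) = 1.1162 × 214.93 = 239.91 MPa
τ_m = K_s·8F_mD/(πd³) = 1.0406 × 268.1 = 278.98 MPa
Soderberg: 1/n_f = τ_a/S_se + τ_m/S_sy = 239.91/362 + 278.98/714 = 0.66273 + 0.39073 = 1.0535
n_f = 1/1.0535 = 0.9493

0.949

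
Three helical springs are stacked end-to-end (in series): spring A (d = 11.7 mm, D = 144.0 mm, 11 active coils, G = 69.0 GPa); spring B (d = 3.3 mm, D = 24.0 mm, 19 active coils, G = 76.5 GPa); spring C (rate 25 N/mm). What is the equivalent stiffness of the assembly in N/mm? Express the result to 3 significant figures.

k_A = Gd⁴/(8D³N_a) = (69.0×10³)(11.7⁴)/(8·144.0³·11) = 4.9206 N/mm
k_B = Gd⁴/(8D³N_a) = (76.5×10³)(3.3⁴)/(8·24.0³·19) = 4.3176 N/mm
Series: 1/k_eq = 1/4.9206 + 1/4.3176 + 1/25 = 0.47484; k_eq = 2.106 N/mm

2.11 N/mm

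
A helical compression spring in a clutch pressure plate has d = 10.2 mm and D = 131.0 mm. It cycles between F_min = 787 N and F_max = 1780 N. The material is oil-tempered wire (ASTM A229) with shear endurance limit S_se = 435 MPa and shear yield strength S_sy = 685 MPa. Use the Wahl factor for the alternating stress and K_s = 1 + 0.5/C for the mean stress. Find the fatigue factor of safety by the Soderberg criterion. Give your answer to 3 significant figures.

C = D/d = 131.0/10.2 = 12.8431; K_W = (4C−1)/(4C−4)+0.615/C = 1.1112; K_s = 1+0.5/C = 1.0389
F_a = (F_max−F_min)/2 = 496.5 N; F_m = (F_max+F_min)/2 = 1283.5 N
τ_a = K_W·8F_aD/(πd³) = 1.1112 × 156.07 = 173.43 MPa
τ_m = K_s·8F_mD/(πd³) = 1.0389 × 403.47 = 419.17 MPa
Soderberg: 1/n_f = τ_a/S_se + τ_m/S_sy = 173.43/435 + 419.17/685 = 0.39869 + 0.61193 = 1.0106
n_f = 1/1.0106 = 0.9895

0.989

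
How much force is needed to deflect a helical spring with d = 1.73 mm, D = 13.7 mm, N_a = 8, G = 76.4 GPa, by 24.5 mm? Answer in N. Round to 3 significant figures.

102 N

k = Gd⁴/(8D³N_a) = (76.4×10³)(1.73⁴)/(8·13.7³·8) = 4.1585 N/mm
F = k·δ = 4.1585 × 24.5 = 101.88 N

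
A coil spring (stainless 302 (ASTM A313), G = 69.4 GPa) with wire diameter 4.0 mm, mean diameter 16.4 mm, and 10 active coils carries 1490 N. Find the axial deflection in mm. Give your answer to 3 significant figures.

k = Gd⁴/(8D³N_a) = (69.4×10³)(4.0⁴)/(8·16.4³·10) = 50.347 N/mm
δ = F/k = 1490 / 50.347 = 29.594 mm

29.6 mm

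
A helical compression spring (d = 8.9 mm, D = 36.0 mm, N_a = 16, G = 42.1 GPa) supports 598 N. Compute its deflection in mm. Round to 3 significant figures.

k = Gd⁴/(8D³N_a) = (42.1×10³)(8.9⁴)/(8·36.0³·16) = 44.231 N/mm
δ = F/k = 598 / 44.231 = 13.52 mm

13.5 mm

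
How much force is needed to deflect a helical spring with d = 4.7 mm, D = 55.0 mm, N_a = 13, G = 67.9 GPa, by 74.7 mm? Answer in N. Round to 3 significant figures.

k = Gd⁴/(8D³N_a) = (67.9×10³)(4.7⁴)/(8·55.0³·13) = 1.9149 N/mm
F = k·δ = 1.9149 × 74.7 = 143.04 N

143 N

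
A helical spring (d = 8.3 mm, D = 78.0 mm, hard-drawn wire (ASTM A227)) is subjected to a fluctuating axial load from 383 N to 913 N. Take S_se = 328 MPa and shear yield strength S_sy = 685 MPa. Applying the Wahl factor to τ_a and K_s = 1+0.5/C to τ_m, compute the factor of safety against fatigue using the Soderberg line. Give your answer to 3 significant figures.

C = D/d = 78.0/8.3 = 9.3976; K_W = (4C−1)/(4C−4)+0.615/C = 1.1548; K_s = 1+0.5/C = 1.0532
F_a = (F_max−F_min)/2 = 265 N; F_m = (F_max+F_min)/2 = 648 N
τ_a = K_W·8F_aD/(πd³) = 1.1548 × 92.055 = 106.3 MPa
τ_m = K_s·8F_mD/(πd³) = 1.0532 × 225.1 = 237.08 MPa
Soderberg: 1/n_f = τ_a/S_se + τ_m/S_sy = 106.3/328 + 237.08/685 = 0.32409 + 0.34610 = 0.67018
n_f = 1/0.67018 = 1.492

1.49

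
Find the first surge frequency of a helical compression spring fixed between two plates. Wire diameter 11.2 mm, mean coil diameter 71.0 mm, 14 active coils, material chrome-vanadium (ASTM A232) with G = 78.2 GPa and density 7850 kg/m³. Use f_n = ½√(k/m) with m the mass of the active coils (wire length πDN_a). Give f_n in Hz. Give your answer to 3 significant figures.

56.4 Hz

k = Gd⁴/(8D³N_a) = (78.2×10³)(11.2⁴)/(8·71.0³·14) = 30.696 N/mm = 30696 N/m
Wire length L = πDN_a = π·71.0·14 = 3122.7 mm
m = ρ·(πd²/4)·L = 7850 × 98.52×10⁻⁶ m² × 3.1227 m = 2.4151 kg
f_n = ½√(k/m) = 0.5·√(30696/2.4151) = 0.5·√(12710) = 56.37 Hz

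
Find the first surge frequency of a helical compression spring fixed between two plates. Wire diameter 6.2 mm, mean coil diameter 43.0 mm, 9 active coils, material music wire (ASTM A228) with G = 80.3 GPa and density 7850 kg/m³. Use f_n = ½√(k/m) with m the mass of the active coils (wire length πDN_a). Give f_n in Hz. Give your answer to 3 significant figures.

k = Gd⁴/(8D³N_a) = (80.3×10³)(6.2⁴)/(8·43.0³·9) = 20.727 N/mm = 20727 N/m
Wire length L = πDN_a = π·43.0·9 = 1215.8 mm
m = ρ·(πd²/4)·L = 7850 × 30.191×10⁻⁶ m² × 1.2158 m = 0.28814 kg
f_n = ½√(k/m) = 0.5·√(20727/0.28814) = 0.5·√(71935) = 134.1 Hz

134 Hz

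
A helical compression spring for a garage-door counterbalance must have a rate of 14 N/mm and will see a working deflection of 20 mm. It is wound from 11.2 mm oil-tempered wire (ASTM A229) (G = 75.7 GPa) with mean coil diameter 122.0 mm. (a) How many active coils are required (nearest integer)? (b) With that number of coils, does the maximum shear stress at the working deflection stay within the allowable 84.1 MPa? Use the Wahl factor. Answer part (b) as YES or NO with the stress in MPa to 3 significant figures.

(a) 6 coils; (b) YES, τ_max = 68.4 MPa

N_a = Gd⁴/(8D³k) = (75.7×10³)(11.2⁴)/(8·122.0³·14) = 5.857 → N_a = 6
Actual rate k = Gd⁴/(8D³·6) = 13.666 N/mm
Working load F = kδ = 13.666·20 = 273.32 N
C = 122.0/11.2 = 10.8929; K_W = (4C−1)/(4C−4)+0.615/C = 1.1323
τ_max = K_W·8FD/(πd³) = 1.1323·60.44 = 68.434 MPa
τ_max ≤ 84.1 MPa → acceptable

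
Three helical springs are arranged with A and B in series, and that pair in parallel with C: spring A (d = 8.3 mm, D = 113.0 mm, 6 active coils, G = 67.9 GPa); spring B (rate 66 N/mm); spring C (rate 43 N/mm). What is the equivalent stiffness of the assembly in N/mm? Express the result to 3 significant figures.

47.3 N/mm

k_A = Gd⁴/(8D³N_a) = (67.9×10³)(8.3⁴)/(8·113.0³·6) = 4.6527 N/mm
Springs A,B series: k_AB = 1/(1/4.6527+1/66) = 4.3463 N/mm; parallel with C: k_eq = 4.3463+43 = 47.346 N/mm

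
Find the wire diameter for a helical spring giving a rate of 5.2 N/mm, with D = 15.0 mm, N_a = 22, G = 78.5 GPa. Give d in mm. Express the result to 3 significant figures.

d = (8D³N_a·k / G)^(1/4) = (8·15.0³·22·5.2 / (78.5×10³))^0.25
  = (39.348)^0.25 = 2.5046 mm

2.50 mm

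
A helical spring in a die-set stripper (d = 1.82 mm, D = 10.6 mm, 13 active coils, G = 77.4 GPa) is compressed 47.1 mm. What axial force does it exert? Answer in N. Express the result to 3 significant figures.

323 N

k = Gd⁴/(8D³N_a) = (77.4×10³)(1.82⁴)/(8·10.6³·13) = 6.8561 N/mm
F = k·δ = 6.8561 × 47.1 = 322.92 N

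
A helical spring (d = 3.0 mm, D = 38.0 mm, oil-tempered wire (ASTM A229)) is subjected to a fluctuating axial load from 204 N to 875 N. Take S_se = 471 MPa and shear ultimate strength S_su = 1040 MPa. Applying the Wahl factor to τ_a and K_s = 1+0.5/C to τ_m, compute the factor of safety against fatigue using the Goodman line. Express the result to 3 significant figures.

C = D/d = 38.0/3.0 = 12.6667; K_W = (4C−1)/(4C−4)+0.615/C = 1.1128; K_s = 1+0.5/C = 1.0395
F_a = (F_max−F_min)/2 = 335.5 N; F_m = (F_max+F_min)/2 = 539.5 N
τ_a = K_W·8F_aD/(πd³) = 1.1128 × 1202.4 = 1338.1 MPa
τ_m = K_s·8F_mD/(πd³) = 1.0395 × 1933.5 = 2009.9 MPa
Goodman: 1/n_f = τ_a/S_se + τ_m/S_su = 1338.1/471 + 2009.9/1040 = 2.84095 + 1.93255 = 4.7735
n_f = 1/4.7735 = 0.2095

0.209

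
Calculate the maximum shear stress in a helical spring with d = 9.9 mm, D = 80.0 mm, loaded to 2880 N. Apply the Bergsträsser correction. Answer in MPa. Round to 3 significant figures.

708 MPa

Spring index C = D/d = 80.0/9.9 = 8.0808
K_B = (4C+2)/(4C−3) = 34.323/29.323 = 1.1705
τ₀ = 8FD/(πd³) = 8·2880·80.0/(π·9.9³) = 1.8432e+06/3048.3 = 604.67 MPa
τ_max = K·τ₀ = 1.1705 × 604.67 = 707.77 MPa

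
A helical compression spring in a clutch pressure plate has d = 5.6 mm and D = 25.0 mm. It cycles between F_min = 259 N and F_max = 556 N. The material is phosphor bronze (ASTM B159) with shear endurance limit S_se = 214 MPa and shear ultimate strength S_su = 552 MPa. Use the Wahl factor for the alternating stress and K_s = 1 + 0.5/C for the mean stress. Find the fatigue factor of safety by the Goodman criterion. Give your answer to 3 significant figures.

1.57

C = D/d = 25.0/5.6 = 4.4643; K_W = (4C−1)/(4C−4)+0.615/C = 1.3543; K_s = 1+0.5/C = 1.1120
F_a = (F_max−F_min)/2 = 148.5 N; F_m = (F_max+F_min)/2 = 407.5 N
τ_a = K_W·8F_aD/(πd³) = 1.3543 × 53.832 = 72.903 MPa
τ_m = K_s·8F_mD/(πd³) = 1.1120 × 147.72 = 164.27 MPa
Goodman: 1/n_f = τ_a/S_se + τ_m/S_su = 72.903/214 + 164.27/552 = 0.34067 + 0.29758 = 0.63825
n_f = 1/0.63825 = 1.567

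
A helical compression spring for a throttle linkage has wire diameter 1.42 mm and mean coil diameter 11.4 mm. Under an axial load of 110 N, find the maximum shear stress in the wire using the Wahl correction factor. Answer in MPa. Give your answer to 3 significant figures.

1320 MPa

Spring index C = D/d = 11.4/1.42 = 8.0282
K_W = (4C−1)/(4C−4) + 0.615/C = 31.113/28.113 + 0.0766 = 1.1833
τ₀ = 8FD/(πd³) = 8·110·11.4/(π·1.42³) = 10032/8.9953 = 1115.3 MPa
τ_max = K·τ₀ = 1.1833 × 1115.3 = 1319.7 MPa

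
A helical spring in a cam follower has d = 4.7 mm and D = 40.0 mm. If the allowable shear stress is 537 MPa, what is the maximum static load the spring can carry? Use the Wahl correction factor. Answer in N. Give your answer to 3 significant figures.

C = D/d = 40.0/4.7 = 8.5106
K_W = (4C−1)/(4C−4) + 0.615/C = 33.043/30.043 + 0.0723 = 1.1721
τ_max = K·8FD/(πd³) → F_max = τ_allow·πd³/(8DK)
F_max = 537·π·4.7³/(8·40.0·1.1721) = 1.7515e+05/375.08 = 466.98 N

467 N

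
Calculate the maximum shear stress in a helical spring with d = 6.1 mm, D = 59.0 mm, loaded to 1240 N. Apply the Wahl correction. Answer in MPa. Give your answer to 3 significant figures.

Spring index C = D/d = 59.0/6.1 = 9.6721
K_W = (4C−1)/(4C−4) + 0.615/C = 37.689/34.689 + 0.0636 = 1.1501
τ₀ = 8FD/(πd³) = 8·1240·59.0/(π·6.1³) = 585280/713.08 = 820.78 MPa
τ_max = K·τ₀ = 1.1501 × 820.78 = 943.95 MPa

944 MPa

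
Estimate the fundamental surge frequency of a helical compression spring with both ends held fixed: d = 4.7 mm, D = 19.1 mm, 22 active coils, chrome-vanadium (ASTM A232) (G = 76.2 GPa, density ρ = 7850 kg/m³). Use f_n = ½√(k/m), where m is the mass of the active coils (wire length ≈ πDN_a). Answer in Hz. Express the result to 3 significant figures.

205 Hz

k = Gd⁴/(8D³N_a) = (76.2×10³)(4.7⁴)/(8·19.1³·22) = 30.32 N/mm = 30320 N/m
Wire length L = πDN_a = π·19.1·22 = 1320.1 mm
m = ρ·(πd²/4)·L = 7850 × 17.349×10⁻⁶ m² × 1.3201 m = 0.17979 kg
f_n = ½√(k/m) = 0.5·√(30320/0.17979) = 0.5·√(1.6864e+05) = 205.33 Hz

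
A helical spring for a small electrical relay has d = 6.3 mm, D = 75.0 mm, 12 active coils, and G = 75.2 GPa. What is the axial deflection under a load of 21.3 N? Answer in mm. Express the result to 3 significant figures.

k = Gd⁴/(8D³N_a) = (75.2×10³)(6.3⁴)/(8·75.0³·12) = 2.925 N/mm
δ = F/k = 21.3 / 2.925 = 7.2821 mm

7.28 mm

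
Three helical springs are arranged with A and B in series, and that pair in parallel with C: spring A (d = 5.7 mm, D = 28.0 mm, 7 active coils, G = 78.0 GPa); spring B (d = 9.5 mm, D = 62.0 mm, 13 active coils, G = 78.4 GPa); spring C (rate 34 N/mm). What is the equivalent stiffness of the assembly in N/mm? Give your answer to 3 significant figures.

k_A = Gd⁴/(8D³N_a) = (78.0×10³)(5.7⁴)/(8·28.0³·7) = 66.978 N/mm
k_B = Gd⁴/(8D³N_a) = (78.4×10³)(9.5⁴)/(8·62.0³·13) = 25.763 N/mm
Springs A,B series: k_AB = 1/(1/66.978+1/25.763) = 18.606 N/mm; parallel with C: k_eq = 18.606+34 = 52.606 N/mm

52.6 N/mm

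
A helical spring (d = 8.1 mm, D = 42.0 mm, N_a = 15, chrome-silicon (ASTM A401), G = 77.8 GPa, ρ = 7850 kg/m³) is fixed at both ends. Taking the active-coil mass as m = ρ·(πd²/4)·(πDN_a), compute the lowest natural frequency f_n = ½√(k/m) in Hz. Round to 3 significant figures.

k = Gd⁴/(8D³N_a) = (77.8×10³)(8.1⁴)/(8·42.0³·15) = 37.67 N/mm = 37670 N/m
Wire length L = πDN_a = π·42.0·15 = 1979.2 mm
m = ρ·(πd²/4)·L = 7850 × 51.53×10⁻⁶ m² × 1.9792 m = 0.80061 kg
f_n = ½√(k/m) = 0.5·√(37670/0.80061) = 0.5·√(47051) = 108.46 Hz

108 Hz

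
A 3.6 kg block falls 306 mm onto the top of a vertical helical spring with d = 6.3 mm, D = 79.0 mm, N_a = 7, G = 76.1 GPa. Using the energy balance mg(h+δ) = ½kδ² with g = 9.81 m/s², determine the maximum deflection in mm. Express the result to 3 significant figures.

79.2 mm

k = Gd⁴/(8D³N_a) = (76.1×10³)(6.3⁴)/(8·79.0³·7) = 4.3419 N/mm
W = mg = 3.6 × 9.81 = 35.316 N
½kδ² − Wδ − Wh = 0 → δ = (W + √(W² + 2kWh))/k
δ = (35.316 + √(1247.2 + 93842.7))/4.3419 = (35.316 + 308.37)/4.3419 = 79.155 mm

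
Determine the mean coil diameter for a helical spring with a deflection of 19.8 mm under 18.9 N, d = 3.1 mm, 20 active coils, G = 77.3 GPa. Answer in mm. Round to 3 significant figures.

Required rate k = F/δ = 18.9/19.8 = 0.95455 N/mm
D = (Gd⁴/(8N_a·k))^(1/3) = (77.3×10³·3.1⁴/(8·20·0.95455))^(1/3)
  = (46742.3)^(1/3) = 36.0222 mm

36.0 mm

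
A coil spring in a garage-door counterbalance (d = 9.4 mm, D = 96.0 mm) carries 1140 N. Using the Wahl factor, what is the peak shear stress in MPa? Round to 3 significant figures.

Spring index C = D/d = 96.0/9.4 = 10.2128
K_W = (4C−1)/(4C−4) + 0.615/C = 39.851/36.851 + 0.0602 = 1.1416
τ₀ = 8FD/(πd³) = 8·1140·96.0/(π·9.4³) = 875520/2609.4 = 335.53 MPa
τ_max = K·τ₀ = 1.1416 × 335.53 = 383.05 MPa

383 MPa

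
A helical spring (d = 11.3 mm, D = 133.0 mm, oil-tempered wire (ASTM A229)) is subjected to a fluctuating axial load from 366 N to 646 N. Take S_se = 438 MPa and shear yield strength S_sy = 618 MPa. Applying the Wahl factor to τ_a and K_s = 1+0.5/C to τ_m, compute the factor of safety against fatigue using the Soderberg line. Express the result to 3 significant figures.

3.51

C = D/d = 133.0/11.3 = 11.7699; K_W = (4C−1)/(4C−4)+0.615/C = 1.1219; K_s = 1+0.5/C = 1.0425
F_a = (F_max−F_min)/2 = 140 N; F_m = (F_max+F_min)/2 = 506 N
τ_a = K_W·8F_aD/(πd³) = 1.1219 × 32.861 = 36.867 MPa
τ_m = K_s·8F_mD/(πd³) = 1.0425 × 118.77 = 123.82 MPa
Soderberg: 1/n_f = τ_a/S_se + τ_m/S_sy = 36.867/438 + 123.82/618 = 0.08417 + 0.20035 = 0.28452
n_f = 1/0.28452 = 3.515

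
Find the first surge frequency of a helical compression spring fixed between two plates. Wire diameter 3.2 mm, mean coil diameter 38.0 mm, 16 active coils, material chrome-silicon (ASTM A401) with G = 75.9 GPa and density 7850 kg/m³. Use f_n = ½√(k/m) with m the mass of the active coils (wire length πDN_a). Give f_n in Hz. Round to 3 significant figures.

k = Gd⁴/(8D³N_a) = (75.9×10³)(3.2⁴)/(8·38.0³·16) = 1.1331 N/mm = 1133.1 N/m
Wire length L = πDN_a = π·38.0·16 = 1910.1 mm
m = ρ·(πd²/4)·L = 7850 × 8.0425×10⁻⁶ m² × 1.9101 m = 0.12059 kg
f_n = ½√(k/m) = 0.5·√(1133.1/0.12059) = 0.5·√(9396.5) = 48.468 Hz

48.5 Hz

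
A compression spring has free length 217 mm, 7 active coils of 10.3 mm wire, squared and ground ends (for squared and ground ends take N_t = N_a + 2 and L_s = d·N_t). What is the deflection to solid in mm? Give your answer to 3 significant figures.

N_t = 9; L_s = 10.3·9 = 92.7 mm
δ_solid = L₀ − L_s = 217 − 92.7 = 124.3 mm

124 mm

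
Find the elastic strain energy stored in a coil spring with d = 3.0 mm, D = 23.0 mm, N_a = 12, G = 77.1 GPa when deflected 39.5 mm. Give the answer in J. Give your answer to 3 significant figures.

k = Gd⁴/(8D³N_a) = (77.1×10³)(3.0⁴)/(8·23.0³·12) = 5.3467 N/mm
U = ½kδ² = 0.5 × 5.3467 × 39.5² = 4171.1 N·mm = 4.1711 J

4.17 J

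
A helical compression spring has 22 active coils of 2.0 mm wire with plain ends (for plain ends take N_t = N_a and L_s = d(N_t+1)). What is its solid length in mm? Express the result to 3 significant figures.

46.0 mm

plain ends: N_t = N_a = 22
L_s = d·(N_t+1) = 2.0 × 23 = 46 mm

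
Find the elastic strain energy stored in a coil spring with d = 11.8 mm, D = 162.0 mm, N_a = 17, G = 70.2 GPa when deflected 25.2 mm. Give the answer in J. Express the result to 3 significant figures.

0.747 J

k = Gd⁴/(8D³N_a) = (70.2×10³)(11.8⁴)/(8·162.0³·17) = 2.3539 N/mm
U = ½kδ² = 0.5 × 2.3539 × 25.2² = 747.4 N·mm = 0.7474 J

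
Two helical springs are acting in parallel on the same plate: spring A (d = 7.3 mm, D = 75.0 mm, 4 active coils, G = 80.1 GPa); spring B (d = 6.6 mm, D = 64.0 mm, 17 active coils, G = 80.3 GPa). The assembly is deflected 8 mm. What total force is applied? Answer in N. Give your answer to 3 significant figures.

169 N

k_A = Gd⁴/(8D³N_a) = (80.1×10³)(7.3⁴)/(8·75.0³·4) = 16.85 N/mm
k_B = Gd⁴/(8D³N_a) = (80.3×10³)(6.6⁴)/(8·64.0³·17) = 4.2738 N/mm
Parallel: k_eq = 16.85 + 4.2738 = 21.123 N/mm
F = k_eq·δ = 21.123·8 = 168.99 N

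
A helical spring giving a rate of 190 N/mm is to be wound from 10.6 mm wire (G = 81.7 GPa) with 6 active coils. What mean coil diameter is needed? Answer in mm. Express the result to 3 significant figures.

48.4 mm

D = (Gd⁴/(8N_a·k))^(1/3) = (81.7×10³·10.6⁴/(8·6·190))^(1/3)
  = (113097)^(1/3) = 48.3597 mm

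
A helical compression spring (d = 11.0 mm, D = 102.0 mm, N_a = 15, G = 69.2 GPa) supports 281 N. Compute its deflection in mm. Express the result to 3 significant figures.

k = Gd⁴/(8D³N_a) = (69.2×10³)(11.0⁴)/(8·102.0³·15) = 7.956 N/mm
δ = F/k = 281 / 7.956 = 35.319 mm

35.3 mm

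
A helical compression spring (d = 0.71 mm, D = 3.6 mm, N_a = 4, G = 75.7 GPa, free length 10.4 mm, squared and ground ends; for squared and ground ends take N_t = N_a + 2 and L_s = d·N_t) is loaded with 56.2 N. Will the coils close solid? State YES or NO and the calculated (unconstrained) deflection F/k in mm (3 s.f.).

k = Gd⁴/(8D³N_a) = (75.7×10³)(0.71⁴)/(8·3.6³·4) = 12.885 N/mm
N_t = 6; L_s = 0.71·6 = 4.26 mm; δ_solid = L₀ − L_s = 10.4 − 4.26 = 6.14 mm
δ = F/k = 56.2/12.885 = 4.3618 mm
δ < δ_solid → spring does not go solid

NO, δ = 4.36 mm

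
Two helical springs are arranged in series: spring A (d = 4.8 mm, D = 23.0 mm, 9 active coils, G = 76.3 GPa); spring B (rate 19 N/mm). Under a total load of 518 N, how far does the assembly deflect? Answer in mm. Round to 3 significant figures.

k_A = Gd⁴/(8D³N_a) = (76.3×10³)(4.8⁴)/(8·23.0³·9) = 46.235 N/mm
Series: 1/k_eq = 1/46.235 + 1/19 = 0.07426; k_eq = 13.466 N/mm
δ = F/k_eq = 518/13.466 = 38.467 mm

38.5 mm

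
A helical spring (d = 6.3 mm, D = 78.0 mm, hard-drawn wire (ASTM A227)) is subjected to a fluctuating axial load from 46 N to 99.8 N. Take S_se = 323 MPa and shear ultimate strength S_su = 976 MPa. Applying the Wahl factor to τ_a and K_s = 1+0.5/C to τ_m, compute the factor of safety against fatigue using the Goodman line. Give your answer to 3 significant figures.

7.38

C = D/d = 78.0/6.3 = 12.3810; K_W = (4C−1)/(4C−4)+0.615/C = 1.1156; K_s = 1+0.5/C = 1.0404
F_a = (F_max−F_min)/2 = 26.9 N; F_m = (F_max+F_min)/2 = 72.9 N
τ_a = K_W·8F_aD/(πd³) = 1.1156 × 21.368 = 23.838 MPa
τ_m = K_s·8F_mD/(πd³) = 1.0404 × 57.908 = 60.247 MPa
Goodman: 1/n_f = τ_a/S_se + τ_m/S_su = 23.838/323 + 60.247/976 = 0.07380 + 0.06173 = 0.13553
n_f = 1/0.13553 = 7.378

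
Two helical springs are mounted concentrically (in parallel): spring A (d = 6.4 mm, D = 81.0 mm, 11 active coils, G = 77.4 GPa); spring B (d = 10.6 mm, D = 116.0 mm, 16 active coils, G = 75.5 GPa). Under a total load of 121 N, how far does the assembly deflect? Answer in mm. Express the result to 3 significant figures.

k_A = Gd⁴/(8D³N_a) = (77.4×10³)(6.4⁴)/(8·81.0³·11) = 2.7767 N/mm
k_B = Gd⁴/(8D³N_a) = (75.5×10³)(10.6⁴)/(8·116.0³·16) = 4.7707 N/mm
Parallel: k_eq = 2.7767 + 4.7707 = 7.5474 N/mm
δ = F/k_eq = 121/7.5474 = 16.032 mm

16.0 mm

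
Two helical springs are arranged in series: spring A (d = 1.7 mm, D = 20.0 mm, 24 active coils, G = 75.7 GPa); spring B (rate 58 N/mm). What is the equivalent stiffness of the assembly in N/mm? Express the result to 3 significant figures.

0.409 N/mm

k_A = Gd⁴/(8D³N_a) = (75.7×10³)(1.7⁴)/(8·20.0³·24) = 0.41162 N/mm
Series: 1/k_eq = 1/0.41162 + 1/58 = 2.4466; k_eq = 0.40872 N/mm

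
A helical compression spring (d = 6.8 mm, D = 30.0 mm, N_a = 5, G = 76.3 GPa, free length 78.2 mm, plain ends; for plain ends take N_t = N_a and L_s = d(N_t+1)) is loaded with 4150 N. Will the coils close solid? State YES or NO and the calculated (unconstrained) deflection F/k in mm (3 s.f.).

k = Gd⁴/(8D³N_a) = (76.3×10³)(6.8⁴)/(8·30.0³·5) = 151.06 N/mm
N_t = 5; L_s = 6.8·6 = 40.8 mm; δ_solid = L₀ − L_s = 78.2 − 40.8 = 37.4 mm
δ = F/k = 4150/151.06 = 27.473 mm
δ < δ_solid → spring does not go solid

NO, δ = 27.5 mm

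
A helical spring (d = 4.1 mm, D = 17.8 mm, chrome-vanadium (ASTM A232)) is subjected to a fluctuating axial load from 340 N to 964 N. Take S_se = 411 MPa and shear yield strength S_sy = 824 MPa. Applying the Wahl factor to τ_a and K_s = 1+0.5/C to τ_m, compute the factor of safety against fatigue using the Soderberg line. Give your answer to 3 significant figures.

C = D/d = 17.8/4.1 = 4.3415; K_W = (4C−1)/(4C−4)+0.615/C = 1.3661; K_s = 1+0.5/C = 1.1152
F_a = (F_max−F_min)/2 = 312 N; F_m = (F_max+F_min)/2 = 652 N
τ_a = K_W·8F_aD/(πd³) = 1.3661 × 205.19 = 280.32 MPa
τ_m = K_s·8F_mD/(πd³) = 1.1152 × 428.8 = 478.19 MPa
Soderberg: 1/n_f = τ_a/S_se + τ_m/S_sy = 280.32/411 + 478.19/824 = 0.68204 + 0.58032 = 1.2624
n_f = 1/1.2624 = 0.7922

0.792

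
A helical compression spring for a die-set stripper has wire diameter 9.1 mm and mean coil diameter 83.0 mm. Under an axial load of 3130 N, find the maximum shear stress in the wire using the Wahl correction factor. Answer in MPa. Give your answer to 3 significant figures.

1020 MPa

Spring index C = D/d = 83.0/9.1 = 9.1209
K_W = (4C−1)/(4C−4) + 0.615/C = 35.484/32.484 + 0.0674 = 1.1598
τ₀ = 8FD/(πd³) = 8·3130·83.0/(π·9.1³) = 2.07832e+06/2367.4 = 877.89 MPa
τ_max = K·τ₀ = 1.1598 × 877.89 = 1018.2 MPa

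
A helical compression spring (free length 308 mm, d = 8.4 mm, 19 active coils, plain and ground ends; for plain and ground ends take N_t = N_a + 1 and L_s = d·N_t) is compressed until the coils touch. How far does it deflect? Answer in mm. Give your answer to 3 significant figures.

N_t = 20; L_s = 8.4·20 = 168 mm
δ_solid = L₀ − L_s = 308 − 168 = 140 mm

140 mm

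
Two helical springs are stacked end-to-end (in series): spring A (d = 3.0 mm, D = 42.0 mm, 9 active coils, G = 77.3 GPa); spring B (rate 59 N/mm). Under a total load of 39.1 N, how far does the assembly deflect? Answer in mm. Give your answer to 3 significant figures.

34.0 mm

k_A = Gd⁴/(8D³N_a) = (77.3×10³)(3.0⁴)/(8·42.0³·9) = 1.1738 N/mm
Series: 1/k_eq = 1/1.1738 + 1/59 = 0.8689; k_eq = 1.1509 N/mm
δ = F/k_eq = 39.1/1.1509 = 33.974 mm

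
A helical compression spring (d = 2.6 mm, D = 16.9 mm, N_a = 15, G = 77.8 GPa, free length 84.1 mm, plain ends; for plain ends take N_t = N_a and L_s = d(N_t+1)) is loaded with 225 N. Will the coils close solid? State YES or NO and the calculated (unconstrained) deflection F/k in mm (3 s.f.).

NO, δ = 36.7 mm

k = Gd⁴/(8D³N_a) = (77.8×10³)(2.6⁴)/(8·16.9³·15) = 6.1381 N/mm
N_t = 15; L_s = 2.6·16 = 41.6 mm; δ_solid = L₀ − L_s = 84.1 − 41.6 = 42.5 mm
δ = F/k = 225/6.1381 = 36.656 mm
δ < δ_solid → spring does not go solid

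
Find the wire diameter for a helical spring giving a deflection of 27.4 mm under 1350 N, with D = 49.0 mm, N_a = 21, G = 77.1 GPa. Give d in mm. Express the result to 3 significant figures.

10.6 mm

Required rate k = F/δ = 1350/27.4 = 49.27 N/mm
d = (8D³N_a·k / G)^(1/4) = (8·49.0³·21·49.27 / (77.1×10³))^0.25
  = (12631)^0.25 = 10.6012 mm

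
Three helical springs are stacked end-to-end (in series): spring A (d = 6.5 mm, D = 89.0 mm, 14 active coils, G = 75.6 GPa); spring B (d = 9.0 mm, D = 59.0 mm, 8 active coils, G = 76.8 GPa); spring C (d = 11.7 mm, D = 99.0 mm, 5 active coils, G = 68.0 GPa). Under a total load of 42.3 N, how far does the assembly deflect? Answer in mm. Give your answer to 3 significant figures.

27.1 mm

k_A = Gd⁴/(8D³N_a) = (75.6×10³)(6.5⁴)/(8·89.0³·14) = 1.7092 N/mm
k_B = Gd⁴/(8D³N_a) = (76.8×10³)(9.0⁴)/(8·59.0³·8) = 38.335 N/mm
k_C = Gd⁴/(8D³N_a) = (68.0×10³)(11.7⁴)/(8·99.0³·5) = 32.831 N/mm
Series: 1/k_eq = 1/1.7092 + 1/38.335 + 1/32.831 = 0.64162; k_eq = 1.5586 N/mm
δ = F/k_eq = 42.3/1.5586 = 27.141 mm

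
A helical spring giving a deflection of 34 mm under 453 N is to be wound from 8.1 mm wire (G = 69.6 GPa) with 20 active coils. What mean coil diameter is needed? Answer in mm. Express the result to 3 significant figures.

Required rate k = F/δ = 453/34 = 13.324 N/mm
D = (Gd⁴/(8N_a·k))^(1/3) = (69.6×10³·8.1⁴/(8·20·13.324))^(1/3)
  = (140543)^(1/3) = 51.9920 mm

52.0 mm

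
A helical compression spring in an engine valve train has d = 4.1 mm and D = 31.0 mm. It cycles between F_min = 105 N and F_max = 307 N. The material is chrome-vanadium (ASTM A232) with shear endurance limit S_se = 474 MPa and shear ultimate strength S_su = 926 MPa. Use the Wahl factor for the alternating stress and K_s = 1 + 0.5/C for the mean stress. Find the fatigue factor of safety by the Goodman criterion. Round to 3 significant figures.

1.77

C = D/d = 31.0/4.1 = 7.5610; K_W = (4C−1)/(4C−4)+0.615/C = 1.1957; K_s = 1+0.5/C = 1.0661
F_a = (F_max−F_min)/2 = 101 N; F_m = (F_max+F_min)/2 = 206 N
τ_a = K_W·8F_aD/(πd³) = 1.1957 × 115.68 = 138.32 MPa
τ_m = K_s·8F_mD/(πd³) = 1.0661 × 235.95 = 251.55 MPa
Goodman: 1/n_f = τ_a/S_se + τ_m/S_su = 138.32/474 + 251.55/926 = 0.29181 + 0.27165 = 0.56346
n_f = 1/0.56346 = 1.775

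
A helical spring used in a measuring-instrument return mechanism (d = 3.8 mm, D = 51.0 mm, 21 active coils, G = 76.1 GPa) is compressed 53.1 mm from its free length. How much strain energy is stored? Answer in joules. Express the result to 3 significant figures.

k = Gd⁴/(8D³N_a) = (76.1×10³)(3.8⁴)/(8·51.0³·21) = 0.71203 N/mm
U = ½kδ² = 0.5 × 0.71203 × 53.1² = 1003.8 N·mm = 1.0038 J

1.00 J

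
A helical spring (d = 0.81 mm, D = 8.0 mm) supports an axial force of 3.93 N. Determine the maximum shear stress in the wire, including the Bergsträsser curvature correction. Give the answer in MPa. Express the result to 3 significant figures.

Spring index C = D/d = 8.0/0.81 = 9.8765
K_B = (4C+2)/(4C−3) = 41.506/36.506 = 1.1370
τ₀ = 8FD/(πd³) = 8·3.93·8.0/(π·0.81³) = 251.52/1.6696 = 150.65 MPa
τ_max = K·τ₀ = 1.1370 × 150.65 = 171.28 MPa

171 MPa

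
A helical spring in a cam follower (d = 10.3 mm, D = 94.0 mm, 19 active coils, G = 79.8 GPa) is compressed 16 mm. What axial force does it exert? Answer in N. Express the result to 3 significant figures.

114 N

k = Gd⁴/(8D³N_a) = (79.8×10³)(10.3⁴)/(8·94.0³·19) = 7.1142 N/mm
F = k·δ = 7.1142 × 16 = 113.83 N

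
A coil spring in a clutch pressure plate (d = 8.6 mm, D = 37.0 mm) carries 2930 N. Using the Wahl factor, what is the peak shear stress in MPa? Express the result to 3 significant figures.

Spring index C = D/d = 37.0/8.6 = 4.3023
K_W = (4C−1)/(4C−4) + 0.615/C = 16.209/13.209 + 0.1429 = 1.3701
τ₀ = 8FD/(πd³) = 8·2930·37.0/(π·8.6³) = 867280/1998.2 = 434.02 MPa
τ_max = K·τ₀ = 1.3701 × 434.02 = 594.64 MPa

595 MPa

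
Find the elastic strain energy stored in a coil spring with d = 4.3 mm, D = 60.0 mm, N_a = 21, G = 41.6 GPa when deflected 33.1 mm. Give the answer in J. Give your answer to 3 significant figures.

k = Gd⁴/(8D³N_a) = (41.6×10³)(4.3⁴)/(8·60.0³·21) = 0.39193 N/mm
U = ½kδ² = 0.5 × 0.39193 × 33.1² = 214.7 N·mm = 0.2147 J

0.215 J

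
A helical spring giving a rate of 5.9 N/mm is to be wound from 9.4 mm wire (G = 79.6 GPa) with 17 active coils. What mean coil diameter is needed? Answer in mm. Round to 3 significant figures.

91.8 mm

D = (Gd⁴/(8N_a·k))^(1/3) = (79.6×10³·9.4⁴/(8·17·5.9))^(1/3)
  = (774522)^(1/3) = 91.8356 mm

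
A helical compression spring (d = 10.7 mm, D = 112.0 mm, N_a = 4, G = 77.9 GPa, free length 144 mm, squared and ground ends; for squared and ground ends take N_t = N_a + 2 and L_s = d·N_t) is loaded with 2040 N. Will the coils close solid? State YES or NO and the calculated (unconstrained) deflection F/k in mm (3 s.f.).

k = Gd⁴/(8D³N_a) = (77.9×10³)(10.7⁴)/(8·112.0³·4) = 22.713 N/mm
N_t = 6; L_s = 10.7·6 = 64.2 mm; δ_solid = L₀ − L_s = 144 − 64.2 = 79.8 mm
δ = F/k = 2040/22.713 = 89.818 mm
δ ≥ δ_solid → spring goes solid

YES, δ = 89.8 mm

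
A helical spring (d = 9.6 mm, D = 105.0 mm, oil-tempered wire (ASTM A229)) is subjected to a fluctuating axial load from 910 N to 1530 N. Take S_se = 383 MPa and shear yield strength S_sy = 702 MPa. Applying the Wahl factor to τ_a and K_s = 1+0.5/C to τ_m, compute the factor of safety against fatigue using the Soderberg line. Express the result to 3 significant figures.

C = D/d = 105.0/9.6 = 10.9375; K_W = (4C−1)/(4C−4)+0.615/C = 1.1317; K_s = 1+0.5/C = 1.0457
F_a = (F_max−F_min)/2 = 310 N; F_m = (F_max+F_min)/2 = 1220 N
τ_a = K_W·8F_aD/(πd³) = 1.1317 × 93.687 = 106.03 MPa
τ_m = K_s·8F_mD/(πd³) = 1.0457 × 368.7 = 385.56 MPa
Soderberg: 1/n_f = τ_a/S_se + τ_m/S_sy = 106.03/383 + 385.56/702 = 0.27683 + 0.54923 = 0.82605
n_f = 1/0.82605 = 1.211

1.21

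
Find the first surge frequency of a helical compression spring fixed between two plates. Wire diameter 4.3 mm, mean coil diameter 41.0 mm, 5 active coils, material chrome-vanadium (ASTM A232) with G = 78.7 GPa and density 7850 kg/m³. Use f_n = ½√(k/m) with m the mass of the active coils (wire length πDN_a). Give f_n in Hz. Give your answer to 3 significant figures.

182 Hz

k = Gd⁴/(8D³N_a) = (78.7×10³)(4.3⁴)/(8·41.0³·5) = 9.7597 N/mm = 9759.7 N/m
Wire length L = πDN_a = π·41.0·5 = 644.03 mm
m = ρ·(πd²/4)·L = 7850 × 14.522×10⁻⁶ m² × 0.64403 m = 0.073418 kg
f_n = ½√(k/m) = 0.5·√(9759.7/0.073418) = 0.5·√(1.3293e+05) = 182.3 Hz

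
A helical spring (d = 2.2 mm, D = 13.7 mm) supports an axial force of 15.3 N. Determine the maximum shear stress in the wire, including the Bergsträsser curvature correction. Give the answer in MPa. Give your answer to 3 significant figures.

Spring index C = D/d = 13.7/2.2 = 6.2273
K_B = (4C+2)/(4C−3) = 26.909/21.909 = 1.2282
τ₀ = 8FD/(πd³) = 8·15.3·13.7/(π·2.2³) = 1676.88/33.452 = 50.128 MPa
τ_max = K·τ₀ = 1.2282 × 50.128 = 61.569 MPa

61.6 MPa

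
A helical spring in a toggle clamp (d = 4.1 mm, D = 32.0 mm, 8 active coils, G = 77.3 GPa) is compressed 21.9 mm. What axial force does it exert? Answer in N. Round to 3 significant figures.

228 N

k = Gd⁴/(8D³N_a) = (77.3×10³)(4.1⁴)/(8·32.0³·8) = 10.416 N/mm
F = k·δ = 10.416 × 21.9 = 228.1 N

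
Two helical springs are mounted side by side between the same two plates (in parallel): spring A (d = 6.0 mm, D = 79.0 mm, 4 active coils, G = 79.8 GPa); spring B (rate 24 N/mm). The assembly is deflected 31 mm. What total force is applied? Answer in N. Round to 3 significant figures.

947 N

k_A = Gd⁴/(8D³N_a) = (79.8×10³)(6.0⁴)/(8·79.0³·4) = 6.5551 N/mm
Parallel: k_eq = 6.5551 + 24 = 30.555 N/mm
F = k_eq·δ = 30.555·31 = 947.21 N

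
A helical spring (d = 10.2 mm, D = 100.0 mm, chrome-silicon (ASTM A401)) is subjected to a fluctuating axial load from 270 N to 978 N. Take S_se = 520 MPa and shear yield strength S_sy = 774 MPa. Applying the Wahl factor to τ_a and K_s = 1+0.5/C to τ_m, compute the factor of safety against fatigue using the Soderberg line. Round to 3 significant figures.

2.56

C = D/d = 100.0/10.2 = 9.8039; K_W = (4C−1)/(4C−4)+0.615/C = 1.1479; K_s = 1+0.5/C = 1.0510
F_a = (F_max−F_min)/2 = 354 N; F_m = (F_max+F_min)/2 = 624 N
τ_a = K_W·8F_aD/(πd³) = 1.1479 × 84.946 = 97.511 MPa
τ_m = K_s·8F_mD/(πd³) = 1.0510 × 149.74 = 157.37 MPa
Soderberg: 1/n_f = τ_a/S_se + τ_m/S_sy = 97.511/520 + 157.37/774 = 0.18752 + 0.20332 = 0.39084
n_f = 1/0.39084 = 2.559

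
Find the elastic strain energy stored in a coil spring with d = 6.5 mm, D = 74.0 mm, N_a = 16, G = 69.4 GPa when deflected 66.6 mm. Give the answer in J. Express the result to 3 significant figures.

5.30 J

k = Gd⁴/(8D³N_a) = (69.4×10³)(6.5⁴)/(8·74.0³·16) = 2.3884 N/mm
U = ½kδ² = 0.5 × 2.3884 × 66.6² = 5297 N·mm = 5.297 J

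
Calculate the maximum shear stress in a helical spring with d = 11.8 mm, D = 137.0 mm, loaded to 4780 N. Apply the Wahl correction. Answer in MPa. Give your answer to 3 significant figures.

1140 MPa

Spring index C = D/d = 137.0/11.8 = 11.6102
K_W = (4C−1)/(4C−4) + 0.615/C = 45.441/42.441 + 0.0530 = 1.1237
τ₀ = 8FD/(πd³) = 8·4780·137.0/(π·11.8³) = 5.23888e+06/5161.7 = 1014.9 MPa
τ_max = K·τ₀ = 1.1237 × 1014.9 = 1140.5 MPa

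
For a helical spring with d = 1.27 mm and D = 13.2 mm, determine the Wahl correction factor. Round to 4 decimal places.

C = D/d = 13.2/1.27 = 10.3937
K_W = (4C−1)/(4C−4) + 0.615/C = 40.575/37.575 + 0.0592 = 1.1390

1.1390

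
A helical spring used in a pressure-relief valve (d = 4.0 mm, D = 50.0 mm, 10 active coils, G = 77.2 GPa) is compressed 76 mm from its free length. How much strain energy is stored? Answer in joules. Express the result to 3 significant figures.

5.71 J

k = Gd⁴/(8D³N_a) = (77.2×10³)(4.0⁴)/(8·50.0³·10) = 1.9763 N/mm
U = ½kδ² = 0.5 × 1.9763 × 76² = 5707.6 N·mm = 5.7076 J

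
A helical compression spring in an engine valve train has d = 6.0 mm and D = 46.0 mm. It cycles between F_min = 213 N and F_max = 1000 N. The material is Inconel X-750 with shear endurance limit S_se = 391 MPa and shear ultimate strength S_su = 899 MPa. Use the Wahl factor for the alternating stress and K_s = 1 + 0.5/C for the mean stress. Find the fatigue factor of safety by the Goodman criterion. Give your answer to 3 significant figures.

0.961

C = D/d = 46.0/6.0 = 7.6667; K_W = (4C−1)/(4C−4)+0.615/C = 1.1927; K_s = 1+0.5/C = 1.0652
F_a = (F_max−F_min)/2 = 393.5 N; F_m = (F_max+F_min)/2 = 606.5 N
τ_a = K_W·8F_aD/(πd³) = 1.1927 × 213.4 = 254.52 MPa
τ_m = K_s·8F_mD/(πd³) = 1.0652 × 328.91 = 350.36 MPa
Goodman: 1/n_f = τ_a/S_se + τ_m/S_su = 254.52/391 + 350.36/899 = 0.65095 + 0.38972 = 1.0407
n_f = 1/1.0407 = 0.9609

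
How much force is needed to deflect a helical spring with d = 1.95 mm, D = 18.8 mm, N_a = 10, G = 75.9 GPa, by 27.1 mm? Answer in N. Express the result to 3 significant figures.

k = Gd⁴/(8D³N_a) = (75.9×10³)(1.95⁴)/(8·18.8³·10) = 2.0645 N/mm
F = k·δ = 2.0645 × 27.1 = 55.948 N

55.9 N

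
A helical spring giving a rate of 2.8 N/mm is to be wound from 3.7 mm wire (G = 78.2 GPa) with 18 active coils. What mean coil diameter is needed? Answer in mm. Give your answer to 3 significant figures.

D = (Gd⁴/(8N_a·k))^(1/3) = (78.2×10³·3.7⁴/(8·18·2.8))^(1/3)
  = (36349.1)^(1/3) = 33.1256 mm

33.1 mm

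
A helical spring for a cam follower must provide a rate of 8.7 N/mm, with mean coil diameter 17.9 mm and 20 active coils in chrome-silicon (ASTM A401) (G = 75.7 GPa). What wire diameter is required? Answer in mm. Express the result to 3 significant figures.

d = (8D³N_a·k / G)^(1/4) = (8·17.9³·20·8.7 / (75.7×10³))^0.25
  = (105.46)^0.25 = 3.2046 mm

3.20 mm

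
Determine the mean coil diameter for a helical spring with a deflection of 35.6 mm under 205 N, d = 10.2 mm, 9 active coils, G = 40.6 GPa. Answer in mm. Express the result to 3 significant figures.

102 mm

Required rate k = F/δ = 205/35.6 = 5.7584 N/mm
D = (Gd⁴/(8N_a·k))^(1/3) = (40.6×10³·10.2⁴/(8·9·5.7584))^(1/3)
  = (1.05996e+06)^(1/3) = 101.9601 mm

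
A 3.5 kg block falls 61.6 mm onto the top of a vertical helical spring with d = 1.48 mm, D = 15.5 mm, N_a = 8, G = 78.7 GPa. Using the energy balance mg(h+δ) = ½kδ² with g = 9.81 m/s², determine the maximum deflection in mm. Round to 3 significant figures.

k = Gd⁴/(8D³N_a) = (78.7×10³)(1.48⁴)/(8·15.5³·8) = 1.5843 N/mm
W = mg = 3.5 × 9.81 = 34.335 N
½kδ² − Wδ − Wh = 0 → δ = (W + √(W² + 2kWh))/k
δ = (34.335 + √(1178.9 + 6701.84))/1.5843 = (34.335 + 88.774)/1.5843 = 77.704 mm

77.7 mm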